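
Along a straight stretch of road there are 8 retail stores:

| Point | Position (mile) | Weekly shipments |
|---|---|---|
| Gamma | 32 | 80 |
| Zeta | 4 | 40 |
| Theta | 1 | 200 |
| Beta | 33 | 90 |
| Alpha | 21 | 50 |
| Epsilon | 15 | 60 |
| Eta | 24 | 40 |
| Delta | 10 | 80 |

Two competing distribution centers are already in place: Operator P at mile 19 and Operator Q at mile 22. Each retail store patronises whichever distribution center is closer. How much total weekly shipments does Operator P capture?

The indifferent point is the midpoint (19+22)/2 = 20.5; retail stores left of it (closer to Operator P at 19) go to Operator P, those right go to Operator Q.
  Theta at 1 (w=200) → Operator P
  Zeta at 4 (w=40) → Operator P
  Delta at 10 (w=80) → Operator P
  Epsilon at 15 (w=60) → Operator P
  Alpha at 21 (w=50) → Operator Q
  Eta at 24 (w=40) → Operator Q
  Gamma at 32 (w=80) → Operator Q
  Beta at 33 (w=90) → Operator Q
Operator P captures 380; Operator Q captures 260.

380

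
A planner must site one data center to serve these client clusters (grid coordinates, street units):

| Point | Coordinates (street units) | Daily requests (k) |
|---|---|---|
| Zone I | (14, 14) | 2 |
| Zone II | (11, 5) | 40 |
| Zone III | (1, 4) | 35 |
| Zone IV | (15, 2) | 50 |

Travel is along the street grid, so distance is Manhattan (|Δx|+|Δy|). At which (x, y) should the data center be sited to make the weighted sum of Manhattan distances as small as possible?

Manhattan distance separates: Σwᵢ(|x−xᵢ|+|y−yᵢ|) = Σwᵢ|x−xᵢ| + Σwᵢ|y−yᵢ|, so x and y are optimised independently as 1-D weighted medians.
Total weight W = 127; half = 63.5.
x-coordinate, sorted with cumulative weight:
  x=1 (Zone III, w=35) cum 35
  x=11 (Zone II, w=40) cum 75  ← median
  x=14 (Zone I, w=2) cum 77
  x=15 (Zone IV, w=50) cum 127
⇒ x* = 11
y-coordinate, sorted with cumulative weight:
  y=2 (Zone IV, w=50) cum 50
  y=4 (Zone III, w=35) cum 85  ← median
  y=5 (Zone II, w=40) cum 125
  y=14 (Zone I, w=2) cum 127
⇒ y* = 4

(11, 4)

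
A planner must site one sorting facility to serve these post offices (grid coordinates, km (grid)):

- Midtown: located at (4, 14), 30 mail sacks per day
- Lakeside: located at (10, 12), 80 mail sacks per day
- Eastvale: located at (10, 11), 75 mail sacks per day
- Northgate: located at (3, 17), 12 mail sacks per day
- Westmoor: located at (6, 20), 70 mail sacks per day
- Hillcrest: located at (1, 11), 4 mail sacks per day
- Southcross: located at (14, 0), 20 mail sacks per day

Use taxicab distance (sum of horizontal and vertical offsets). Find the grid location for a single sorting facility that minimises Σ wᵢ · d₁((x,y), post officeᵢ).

(10, 12)

Manhattan distance separates: Σwᵢ(|x−xᵢ|+|y−yᵢ|) = Σwᵢ|x−xᵢ| + Σwᵢ|y−yᵢ|, so x and y are optimised independently as 1-D weighted medians.
Total weight W = 291; half = 145.5.
x-coordinate, sorted with cumulative weight:
  x=1 (Hillcrest, w=4) cum 4
  x=3 (Northgate, w=12) cum 16
  x=4 (Midtown, w=30) cum 46
  x=6 (Westmoor, w=70) cum 116
  x=10 (Lakeside, w=80) cum 196  ← median
  x=10 (Eastvale, w=75) cum 271
  x=14 (Southcross, w=20) cum 291
⇒ x* = 10
y-coordinate, sorted with cumulative weight:
  y=0 (Southcross, w=20) cum 20
  y=11 (Eastvale, w=75) cum 95
  y=11 (Hillcrest, w=4) cum 99
  y=12 (Lakeside, w=80) cum 179  ← median
  y=14 (Midtown, w=30) cum 209
  y=17 (Northgate, w=12) cum 221
  y=20 (Westmoor, w=70) cum 291
⇒ y* = 12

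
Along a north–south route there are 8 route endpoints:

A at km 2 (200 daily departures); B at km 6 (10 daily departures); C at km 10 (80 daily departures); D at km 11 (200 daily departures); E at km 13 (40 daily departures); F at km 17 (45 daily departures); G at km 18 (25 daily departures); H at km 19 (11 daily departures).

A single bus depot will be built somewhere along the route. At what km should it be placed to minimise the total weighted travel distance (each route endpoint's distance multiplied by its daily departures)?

x = 11

For a sum of weighted absolute distances on a line, the optimum is the weighted median (not the mean). Total weight W = 611; half-weight = 305.5.
Sort by position and accumulate weight:
  km 2 (A, w=200) → cum 200
  km 6 (B, w=10) → cum 210
  km 10 (C, w=80) → cum 290
  km 11 (D, w=200) → cum 490  ≥ 305.5 → median here
  km 13 (E, w=40) → cum 530
  km 17 (F, w=45) → cum 575
  km 18 (G, w=25) → cum 600
  km 19 (H, w=11) → cum 611
Optimal location: km 11.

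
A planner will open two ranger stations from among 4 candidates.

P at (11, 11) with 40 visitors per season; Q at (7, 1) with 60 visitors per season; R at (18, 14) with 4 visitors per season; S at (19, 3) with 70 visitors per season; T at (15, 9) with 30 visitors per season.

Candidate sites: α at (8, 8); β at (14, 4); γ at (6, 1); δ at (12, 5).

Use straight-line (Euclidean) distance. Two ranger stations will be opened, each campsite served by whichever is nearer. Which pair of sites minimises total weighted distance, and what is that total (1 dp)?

{β, γ}, total 917.6

Evaluate every pair (each demand assigned to the nearer of the two):
  {β, γ}: total = 917.6
  {γ, δ}: total = 1006.2
  {α, β}: total = 1147.0
  {β, δ}: total = 1177.5
  {α, δ}: total = 1256.8
  {α, γ}: total = 1334.3
Best pair: {β, γ} with total 917.6.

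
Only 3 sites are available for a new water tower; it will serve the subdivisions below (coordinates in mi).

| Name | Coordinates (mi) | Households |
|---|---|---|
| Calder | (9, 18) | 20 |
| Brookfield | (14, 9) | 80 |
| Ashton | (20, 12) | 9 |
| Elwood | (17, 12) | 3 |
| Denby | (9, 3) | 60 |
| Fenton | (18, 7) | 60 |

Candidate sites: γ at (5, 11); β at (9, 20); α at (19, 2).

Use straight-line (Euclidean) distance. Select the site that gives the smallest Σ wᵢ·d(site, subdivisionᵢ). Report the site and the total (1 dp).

α, total 2095.5 mi

Total weighted distance at each candidate:
  γ (5, 11): total = 2423.0
  β (9, 20): total = 3131.7
  α (19, 2): total = 2095.5
Minimum is at α with total 2095.5 mi.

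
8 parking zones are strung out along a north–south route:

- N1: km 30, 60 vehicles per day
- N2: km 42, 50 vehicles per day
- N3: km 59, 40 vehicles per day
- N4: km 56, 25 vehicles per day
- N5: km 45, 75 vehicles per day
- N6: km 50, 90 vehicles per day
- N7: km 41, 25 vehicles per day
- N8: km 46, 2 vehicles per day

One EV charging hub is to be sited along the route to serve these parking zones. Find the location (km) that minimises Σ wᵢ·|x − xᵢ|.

x = 45

For a sum of weighted absolute distances on a line, the optimum is the weighted median (not the mean). Total weight W = 367; half-weight = 183.5.
Sort by position and accumulate weight:
  km 30 (N1, w=60) → cum 60
  km 41 (N7, w=25) → cum 85
  km 42 (N2, w=50) → cum 135
  km 45 (N5, w=75) → cum 210  ≥ 183.5 → median here
  km 46 (N8, w=2) → cum 212
  km 50 (N6, w=90) → cum 302
  km 56 (N4, w=25) → cum 327
  km 59 (N3, w=40) → cum 367
Optimal location: km 45.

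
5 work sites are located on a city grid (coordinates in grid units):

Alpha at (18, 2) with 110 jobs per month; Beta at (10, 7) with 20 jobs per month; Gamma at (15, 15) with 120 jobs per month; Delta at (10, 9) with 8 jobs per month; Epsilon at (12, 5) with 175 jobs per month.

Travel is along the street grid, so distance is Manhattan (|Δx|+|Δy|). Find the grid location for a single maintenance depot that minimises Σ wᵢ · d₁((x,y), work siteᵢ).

(15, 5)

Manhattan distance separates: Σwᵢ(|x−xᵢ|+|y−yᵢ|) = Σwᵢ|x−xᵢ| + Σwᵢ|y−yᵢ|, so x and y are optimised independently as 1-D weighted medians.
Total weight W = 433; half = 216.5.
x-coordinate, sorted with cumulative weight:
  x=10 (Beta, w=20) cum 20
  x=10 (Delta, w=8) cum 28
  x=12 (Epsilon, w=175) cum 203
  x=15 (Gamma, w=120) cum 323  ← median
  x=18 (Alpha, w=110) cum 433
⇒ x* = 15
y-coordinate, sorted with cumulative weight:
  y=2 (Alpha, w=110) cum 110
  y=5 (Epsilon, w=175) cum 285  ← median
  y=7 (Beta, w=20) cum 305
  y=9 (Delta, w=8) cum 313
  y=15 (Gamma, w=120) cum 433
⇒ y* = 5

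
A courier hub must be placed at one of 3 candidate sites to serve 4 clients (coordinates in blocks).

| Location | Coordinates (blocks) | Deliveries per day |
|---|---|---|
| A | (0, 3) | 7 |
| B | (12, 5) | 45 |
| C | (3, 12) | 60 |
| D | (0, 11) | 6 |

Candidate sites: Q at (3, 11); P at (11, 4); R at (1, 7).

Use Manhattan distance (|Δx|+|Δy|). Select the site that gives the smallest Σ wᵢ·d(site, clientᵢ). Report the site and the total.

Q, total 830 blocks

Total weighted distance at each candidate:
  Q (3, 11): total = 830
  P (11, 4): total = 1242
  R (1, 7): total = 1070
Minimum is at Q with total 830 blocks.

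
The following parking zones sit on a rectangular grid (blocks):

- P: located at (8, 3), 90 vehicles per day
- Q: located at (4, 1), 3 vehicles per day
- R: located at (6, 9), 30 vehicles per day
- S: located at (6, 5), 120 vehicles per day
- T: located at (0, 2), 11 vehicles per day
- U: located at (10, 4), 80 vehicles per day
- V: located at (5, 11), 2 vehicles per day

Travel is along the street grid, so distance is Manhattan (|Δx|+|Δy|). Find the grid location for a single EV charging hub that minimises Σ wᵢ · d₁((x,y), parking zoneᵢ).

(8, 4)

Manhattan distance separates: Σwᵢ(|x−xᵢ|+|y−yᵢ|) = Σwᵢ|x−xᵢ| + Σwᵢ|y−yᵢ|, so x and y are optimised independently as 1-D weighted medians.
Total weight W = 336; half = 168.
x-coordinate, sorted with cumulative weight:
  x=0 (T, w=11) cum 11
  x=4 (Q, w=3) cum 14
  x=5 (V, w=2) cum 16
  x=6 (R, w=30) cum 46
  x=6 (S, w=120) cum 166
  x=8 (P, w=90) cum 256  ← median
  x=10 (U, w=80) cum 336
⇒ x* = 8
y-coordinate, sorted with cumulative weight:
  y=1 (Q, w=3) cum 3
  y=2 (T, w=11) cum 14
  y=3 (P, w=90) cum 104
  y=4 (U, w=80) cum 184  ← median
  y=5 (S, w=120) cum 304
  y=9 (R, w=30) cum 334
  y=11 (V, w=2) cum 336
⇒ y* = 4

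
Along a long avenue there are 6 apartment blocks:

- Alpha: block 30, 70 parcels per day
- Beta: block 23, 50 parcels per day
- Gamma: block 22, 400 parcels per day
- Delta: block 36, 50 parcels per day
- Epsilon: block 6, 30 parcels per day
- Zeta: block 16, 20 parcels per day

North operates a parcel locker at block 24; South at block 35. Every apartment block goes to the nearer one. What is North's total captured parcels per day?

500

The indifferent point is the midpoint (24+35)/2 = 29.5; apartment blocks left of it (closer to North at 24) go to North, those right go to South.
  Epsilon at 6 (w=30) → North
  Zeta at 16 (w=20) → North
  Gamma at 22 (w=400) → North
  Beta at 23 (w=50) → North
  Alpha at 30 (w=70) → South
  Delta at 36 (w=50) → South
North captures 500; South captures 120.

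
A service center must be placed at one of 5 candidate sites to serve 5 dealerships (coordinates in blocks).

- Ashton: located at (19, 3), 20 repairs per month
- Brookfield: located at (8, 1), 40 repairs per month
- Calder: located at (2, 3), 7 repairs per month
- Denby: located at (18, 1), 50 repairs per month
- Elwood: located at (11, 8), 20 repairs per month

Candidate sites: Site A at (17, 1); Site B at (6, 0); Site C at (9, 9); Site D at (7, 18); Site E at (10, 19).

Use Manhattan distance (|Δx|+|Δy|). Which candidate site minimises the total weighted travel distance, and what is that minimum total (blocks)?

Site A, total 869 blocks

Total weighted distance at each candidate:
  Site A (17, 1): total = 869
  Site B (6, 0): total = 1399
  Site C (9, 9): total = 1681
  Site D (7, 18): total = 3080
  Site E (10, 19): total = 3008
Minimum is at Site A with total 869 blocks.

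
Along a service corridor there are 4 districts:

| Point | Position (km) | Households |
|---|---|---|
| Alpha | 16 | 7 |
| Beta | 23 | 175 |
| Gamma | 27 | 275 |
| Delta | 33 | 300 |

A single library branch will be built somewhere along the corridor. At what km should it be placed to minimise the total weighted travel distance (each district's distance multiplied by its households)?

x = 27

For a sum of weighted absolute distances on a line, the optimum is the weighted median (not the mean). Total weight W = 757; half-weight = 378.5.
Sort by position and accumulate weight:
  km 16 (Alpha, w=7) → cum 7
  km 23 (Beta, w=175) → cum 182
  km 27 (Gamma, w=275) → cum 457  ≥ 378.5 → median here
  km 33 (Delta, w=300) → cum 757
Optimal location: km 27.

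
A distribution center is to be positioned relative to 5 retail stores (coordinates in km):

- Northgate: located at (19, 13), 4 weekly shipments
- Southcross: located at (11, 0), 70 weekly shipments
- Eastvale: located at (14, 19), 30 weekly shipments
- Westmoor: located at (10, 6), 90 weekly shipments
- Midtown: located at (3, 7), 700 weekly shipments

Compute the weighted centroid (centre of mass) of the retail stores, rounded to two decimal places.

(4.77, 6.78)

The minimiser of Σwᵢ‖p−pᵢ‖² is the weighted centroid p* = (Σwᵢpᵢ)/(Σwᵢ).
Σwᵢ = 894.
Σwᵢxᵢ = 4·19 + 70·11 + 30·14 + 90·10 + 700·3 = 4266.
Σwᵢyᵢ = 4·13 + 70·0 + 30·19 + 90·6 + 700·7 = 6062.
x* = 4266/894 = 4.77, y* = 6062/894 = 6.78.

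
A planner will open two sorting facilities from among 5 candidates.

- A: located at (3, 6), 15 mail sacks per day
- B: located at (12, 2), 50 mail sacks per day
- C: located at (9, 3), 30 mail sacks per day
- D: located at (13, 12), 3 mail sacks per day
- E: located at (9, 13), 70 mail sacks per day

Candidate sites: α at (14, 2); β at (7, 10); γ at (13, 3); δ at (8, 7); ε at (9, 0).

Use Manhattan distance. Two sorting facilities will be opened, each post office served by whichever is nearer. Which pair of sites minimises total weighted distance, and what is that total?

{β, γ}, total 714

Evaluate every pair (each demand assigned to the nearer of the two):
  {β, γ}: total = 714
  {α, β}: total = 774
  {γ, δ}: total = 827
  {β, ε}: total = 834
  {α, δ}: total = 860
  {δ, ε}: total = 950
  {β, δ}: total = 1064
  {γ, ε}: total = 1307
  {α, ε}: total = 1313
  {α, γ}: total = 1422
Best pair: {β, γ} with total 714.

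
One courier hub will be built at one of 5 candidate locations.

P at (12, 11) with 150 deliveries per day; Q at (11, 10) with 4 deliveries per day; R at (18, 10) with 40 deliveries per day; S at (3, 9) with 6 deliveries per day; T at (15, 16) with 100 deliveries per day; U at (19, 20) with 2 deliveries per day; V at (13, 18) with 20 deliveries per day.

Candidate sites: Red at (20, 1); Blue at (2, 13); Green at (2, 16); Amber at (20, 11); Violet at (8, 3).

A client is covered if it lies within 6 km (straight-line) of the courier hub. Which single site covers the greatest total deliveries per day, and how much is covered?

Coverage radius r = 6 km; a point is covered iff (Δx)²+(Δy)² ≤ 6² = 36.
  Red (20, 1): covers {none} → 0
  Blue (2, 13): covers {S} → 6
  Green (2, 16): covers {none} → 0
  Amber (20, 11): covers {R} → 40
  Violet (8, 3): covers {none} → 0
Maximum coverage at Amber: 40 deliveries per day.

Amber, covering 40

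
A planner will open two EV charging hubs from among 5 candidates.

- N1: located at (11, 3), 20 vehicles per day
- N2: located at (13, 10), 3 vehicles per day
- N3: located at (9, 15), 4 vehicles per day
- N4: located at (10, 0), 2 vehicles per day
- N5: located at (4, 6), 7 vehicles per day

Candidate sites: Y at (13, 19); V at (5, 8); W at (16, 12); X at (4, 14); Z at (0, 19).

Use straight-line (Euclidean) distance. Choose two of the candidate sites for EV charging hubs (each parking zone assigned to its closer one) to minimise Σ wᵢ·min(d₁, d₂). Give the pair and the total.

{V, W}, total 232.0

Evaluate every pair (each demand assigned to the nearer of the two):
  {V, W}: total = 232.0
  {V, X}: total = 235.9
  {Y, V}: total = 238.1
  {V, Z}: total = 247.7
  {W, X}: total = 320.0
  {Y, W}: total = 360.1
  {W, Z}: total = 367.9
  {Y, X}: total = 394.6
  {X, Z}: total = 397.2
  {Y, Z}: total = 505.8
Best pair: {V, W} with total 232.0.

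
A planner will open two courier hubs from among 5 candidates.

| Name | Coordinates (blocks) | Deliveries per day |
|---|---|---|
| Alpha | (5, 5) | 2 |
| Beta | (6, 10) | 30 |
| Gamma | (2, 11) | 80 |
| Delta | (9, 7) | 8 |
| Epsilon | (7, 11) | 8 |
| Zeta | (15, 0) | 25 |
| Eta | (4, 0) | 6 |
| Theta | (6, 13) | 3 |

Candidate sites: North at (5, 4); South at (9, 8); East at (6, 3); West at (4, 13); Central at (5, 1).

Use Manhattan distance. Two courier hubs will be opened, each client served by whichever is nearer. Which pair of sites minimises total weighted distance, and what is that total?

Evaluate every pair (each demand assigned to the nearer of the two):
  {West, Central}: total = 891
  {East, West}: total = 908
  {North, West}: total = 954
  {South, West}: total = 966
  {South, Central}: total = 1317
  {South, East}: total = 1358
  {North, South}: total = 1404
  {North, Central}: total = 1457
  {North, East}: total = 1500
  {East, Central}: total = 1621
Best pair: {West, Central} with total 891.

{West, Central}, total 891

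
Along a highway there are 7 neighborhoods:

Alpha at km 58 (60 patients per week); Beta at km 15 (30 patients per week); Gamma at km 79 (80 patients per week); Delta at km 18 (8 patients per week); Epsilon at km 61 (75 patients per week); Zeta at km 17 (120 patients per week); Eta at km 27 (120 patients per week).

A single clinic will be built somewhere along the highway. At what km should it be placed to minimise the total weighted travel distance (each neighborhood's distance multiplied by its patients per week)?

x = 27

For a sum of weighted absolute distances on a line, the optimum is the weighted median (not the mean). Total weight W = 493; half-weight = 246.5.
Sort by position and accumulate weight:
  km 15 (Beta, w=30) → cum 30
  km 17 (Zeta, w=120) → cum 150
  km 18 (Delta, w=8) → cum 158
  km 27 (Eta, w=120) → cum 278  ≥ 246.5 → median here
  km 58 (Alpha, w=60) → cum 338
  km 61 (Epsilon, w=75) → cum 413
  km 79 (Gamma, w=80) → cum 493
Optimal location: km 27.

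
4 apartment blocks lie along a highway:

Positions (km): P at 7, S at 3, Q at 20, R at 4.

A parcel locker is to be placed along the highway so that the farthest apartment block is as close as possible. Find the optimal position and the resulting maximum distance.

The 1-center on a line is the midpoint of the two extreme points: leftmost at 3, rightmost at 20.
Optimal location = (3 + 20)/2 = 11.5; maximum distance = (20 − 3)/2 = 8.5.

location 11.5, max distance 8.5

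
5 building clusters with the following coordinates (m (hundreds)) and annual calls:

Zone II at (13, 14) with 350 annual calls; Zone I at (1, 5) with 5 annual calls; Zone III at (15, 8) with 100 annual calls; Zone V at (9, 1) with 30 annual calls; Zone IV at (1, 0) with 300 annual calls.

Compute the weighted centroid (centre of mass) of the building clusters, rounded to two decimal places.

The minimiser of Σwᵢ‖p−pᵢ‖² is the weighted centroid p* = (Σwᵢpᵢ)/(Σwᵢ).
Σwᵢ = 785.
Σwᵢxᵢ = 350·13 + 5·1 + 100·15 + 30·9 + 300·1 = 6625.
Σwᵢyᵢ = 350·14 + 5·5 + 100·8 + 30·1 + 300·0 = 5755.
x* = 6625/785 = 8.44, y* = 5755/785 = 7.33.

(8.44, 7.33)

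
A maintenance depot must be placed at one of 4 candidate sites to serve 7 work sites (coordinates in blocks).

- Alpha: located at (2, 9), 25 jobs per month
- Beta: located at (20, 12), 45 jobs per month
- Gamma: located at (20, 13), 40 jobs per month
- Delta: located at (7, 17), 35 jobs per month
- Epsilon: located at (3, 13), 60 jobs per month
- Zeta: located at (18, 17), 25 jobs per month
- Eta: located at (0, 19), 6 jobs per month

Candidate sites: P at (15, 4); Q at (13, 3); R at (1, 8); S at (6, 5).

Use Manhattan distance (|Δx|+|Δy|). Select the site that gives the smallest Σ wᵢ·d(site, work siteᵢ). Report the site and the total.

R, total 3712 blocks

Total weighted distance at each candidate:
  P (15, 4): total = 4170
  Q (13, 3): total = 4374
  R (1, 8): total = 3712
  S (6, 5): total = 3860
Minimum is at R with total 3712 blocks.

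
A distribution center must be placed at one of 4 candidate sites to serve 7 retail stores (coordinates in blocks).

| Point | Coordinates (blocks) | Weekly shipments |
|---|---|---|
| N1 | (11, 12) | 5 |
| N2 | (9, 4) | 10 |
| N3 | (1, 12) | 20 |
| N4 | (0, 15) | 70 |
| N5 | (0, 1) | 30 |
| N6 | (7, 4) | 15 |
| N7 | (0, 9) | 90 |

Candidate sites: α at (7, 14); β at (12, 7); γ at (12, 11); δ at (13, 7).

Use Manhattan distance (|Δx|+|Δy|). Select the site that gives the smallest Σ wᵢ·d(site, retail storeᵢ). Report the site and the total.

α, total 2700 blocks

Total weighted distance at each candidate:
  α (7, 14): total = 2700
  β (12, 7): total = 3730
  γ (12, 11): total = 3570
  δ (13, 7): total = 3970
Minimum is at α with total 2700 blocks.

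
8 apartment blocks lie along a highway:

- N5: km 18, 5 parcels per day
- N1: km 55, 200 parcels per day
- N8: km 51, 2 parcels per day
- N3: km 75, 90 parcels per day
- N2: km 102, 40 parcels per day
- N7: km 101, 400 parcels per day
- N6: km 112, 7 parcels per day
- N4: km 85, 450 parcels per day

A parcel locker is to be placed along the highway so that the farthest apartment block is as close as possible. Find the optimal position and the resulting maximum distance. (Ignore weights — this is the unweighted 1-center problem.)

location 65, max distance 47

The 1-center on a line is the midpoint of the two extreme points: leftmost at 18, rightmost at 112.
Optimal location = (18 + 112)/2 = 65; maximum distance = (112 − 18)/2 = 47.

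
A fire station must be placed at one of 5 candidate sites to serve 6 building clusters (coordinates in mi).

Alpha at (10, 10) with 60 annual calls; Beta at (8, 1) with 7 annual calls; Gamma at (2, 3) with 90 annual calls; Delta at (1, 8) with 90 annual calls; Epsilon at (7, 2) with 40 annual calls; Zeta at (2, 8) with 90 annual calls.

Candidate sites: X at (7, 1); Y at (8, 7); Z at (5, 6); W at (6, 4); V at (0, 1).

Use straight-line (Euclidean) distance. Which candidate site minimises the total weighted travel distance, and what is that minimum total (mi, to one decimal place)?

Z, total 1712.7 mi

Total weighted distance at each candidate:
  X (7, 1): total = 2704.8
  Y (8, 7): total = 2295.1
  Z (5, 6): total = 1712.7
  W (6, 4): total = 2003.8
  V (0, 1): total = 2692.2
Minimum is at Z with total 1712.7 mi.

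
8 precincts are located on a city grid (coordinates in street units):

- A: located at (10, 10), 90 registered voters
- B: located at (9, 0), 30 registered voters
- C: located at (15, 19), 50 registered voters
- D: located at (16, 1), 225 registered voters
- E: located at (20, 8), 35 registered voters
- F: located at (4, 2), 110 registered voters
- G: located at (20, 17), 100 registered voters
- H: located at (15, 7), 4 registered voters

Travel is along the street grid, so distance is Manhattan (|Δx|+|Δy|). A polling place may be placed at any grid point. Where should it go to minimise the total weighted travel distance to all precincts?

(16, 2)

Manhattan distance separates: Σwᵢ(|x−xᵢ|+|y−yᵢ|) = Σwᵢ|x−xᵢ| + Σwᵢ|y−yᵢ|, so x and y are optimised independently as 1-D weighted medians.
Total weight W = 644; half = 322.
x-coordinate, sorted with cumulative weight:
  x=4 (F, w=110) cum 110
  x=9 (B, w=30) cum 140
  x=10 (A, w=90) cum 230
  x=15 (C, w=50) cum 280
  x=15 (H, w=4) cum 284
  x=16 (D, w=225) cum 509  ← median
  x=20 (E, w=35) cum 544
  x=20 (G, w=100) cum 644
⇒ x* = 16
y-coordinate, sorted with cumulative weight:
  y=0 (B, w=30) cum 30
  y=1 (D, w=225) cum 255
  y=2 (F, w=110) cum 365  ← median
  y=7 (H, w=4) cum 369
  y=8 (E, w=35) cum 404
  y=10 (A, w=90) cum 494
  y=17 (G, w=100) cum 594
  y=19 (C, w=50) cum 644
⇒ y* = 2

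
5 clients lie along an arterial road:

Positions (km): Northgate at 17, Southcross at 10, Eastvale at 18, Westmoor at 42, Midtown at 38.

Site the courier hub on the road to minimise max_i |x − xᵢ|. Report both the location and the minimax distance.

location 26, max distance 16

The 1-center on a line is the midpoint of the two extreme points: leftmost at 10, rightmost at 42.
Optimal location = (10 + 42)/2 = 26; maximum distance = (42 − 10)/2 = 16.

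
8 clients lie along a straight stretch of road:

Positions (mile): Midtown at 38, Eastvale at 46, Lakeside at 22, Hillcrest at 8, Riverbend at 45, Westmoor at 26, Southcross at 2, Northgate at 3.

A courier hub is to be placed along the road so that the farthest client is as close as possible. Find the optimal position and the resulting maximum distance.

location 24, max distance 22

The 1-center on a line is the midpoint of the two extreme points: leftmost at 2, rightmost at 46.
Optimal location = (2 + 46)/2 = 24; maximum distance = (46 − 2)/2 = 22.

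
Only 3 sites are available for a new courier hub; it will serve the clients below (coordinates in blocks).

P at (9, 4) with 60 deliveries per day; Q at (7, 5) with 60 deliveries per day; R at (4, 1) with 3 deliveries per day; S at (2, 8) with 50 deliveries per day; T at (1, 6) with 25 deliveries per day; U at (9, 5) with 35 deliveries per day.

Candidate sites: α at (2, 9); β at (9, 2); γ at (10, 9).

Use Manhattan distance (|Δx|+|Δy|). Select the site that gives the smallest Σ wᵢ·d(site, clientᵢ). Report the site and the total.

β, total 1493 blocks

Total weighted distance at each candidate:
  α (2, 9): total = 1825
  β (9, 2): total = 1493
  γ (10, 9): total = 1747
Minimum is at β with total 1493 blocks.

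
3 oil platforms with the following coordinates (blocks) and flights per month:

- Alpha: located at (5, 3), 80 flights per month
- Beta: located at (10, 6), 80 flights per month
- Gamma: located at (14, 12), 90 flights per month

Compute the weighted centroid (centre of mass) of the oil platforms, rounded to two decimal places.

(9.84, 7.20)

The minimiser of Σwᵢ‖p−pᵢ‖² is the weighted centroid p* = (Σwᵢpᵢ)/(Σwᵢ).
Σwᵢ = 250.
Σwᵢxᵢ = 80·5 + 80·10 + 90·14 = 2460.
Σwᵢyᵢ = 80·3 + 80·6 + 90·12 = 1800.
x* = 2460/250 = 9.84, y* = 1800/250 = 7.20.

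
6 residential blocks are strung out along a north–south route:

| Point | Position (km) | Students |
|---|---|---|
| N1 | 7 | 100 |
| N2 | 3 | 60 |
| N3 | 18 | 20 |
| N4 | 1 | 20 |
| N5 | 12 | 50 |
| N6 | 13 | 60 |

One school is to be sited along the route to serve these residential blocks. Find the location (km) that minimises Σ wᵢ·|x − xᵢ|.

x = 7

For a sum of weighted absolute distances on a line, the optimum is the weighted median (not the mean). Total weight W = 310; half-weight = 155.
Sort by position and accumulate weight:
  km 1 (N4, w=20) → cum 20
  km 3 (N2, w=60) → cum 80
  km 7 (N1, w=100) → cum 180  ≥ 155 → median here
  km 12 (N5, w=50) → cum 230
  km 13 (N6, w=60) → cum 290
  km 18 (N3, w=20) → cum 310
Optimal location: km 7.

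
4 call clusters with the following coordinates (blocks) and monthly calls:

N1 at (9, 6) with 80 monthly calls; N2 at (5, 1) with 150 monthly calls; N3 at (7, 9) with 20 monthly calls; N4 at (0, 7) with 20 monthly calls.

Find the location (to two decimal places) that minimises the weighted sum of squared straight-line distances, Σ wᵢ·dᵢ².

(5.96, 3.52)

The minimiser of Σwᵢ‖p−pᵢ‖² is the weighted centroid p* = (Σwᵢpᵢ)/(Σwᵢ).
Σwᵢ = 270.
Σwᵢxᵢ = 80·9 + 150·5 + 20·7 + 20·0 = 1610.
Σwᵢyᵢ = 80·6 + 150·1 + 20·9 + 20·7 = 950.
x* = 1610/270 = 5.96, y* = 950/270 = 3.52.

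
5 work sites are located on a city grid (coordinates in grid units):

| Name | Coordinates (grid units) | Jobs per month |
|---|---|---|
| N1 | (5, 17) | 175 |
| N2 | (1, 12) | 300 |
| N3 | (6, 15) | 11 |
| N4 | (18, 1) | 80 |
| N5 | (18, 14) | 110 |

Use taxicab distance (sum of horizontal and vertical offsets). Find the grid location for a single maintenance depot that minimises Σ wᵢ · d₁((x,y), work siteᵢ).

Manhattan distance separates: Σwᵢ(|x−xᵢ|+|y−yᵢ|) = Σwᵢ|x−xᵢ| + Σwᵢ|y−yᵢ|, so x and y are optimised independently as 1-D weighted medians.
Total weight W = 676; half = 338.
x-coordinate, sorted with cumulative weight:
  x=1 (N2, w=300) cum 300
  x=5 (N1, w=175) cum 475  ← median
  x=6 (N3, w=11) cum 486
  x=18 (N4, w=80) cum 566
  x=18 (N5, w=110) cum 676
⇒ x* = 5
y-coordinate, sorted with cumulative weight:
  y=1 (N4, w=80) cum 80
  y=12 (N2, w=300) cum 380  ← median
  y=14 (N5, w=110) cum 490
  y=15 (N3, w=11) cum 501
  y=17 (N1, w=175) cum 676
⇒ y* = 12

(5, 12)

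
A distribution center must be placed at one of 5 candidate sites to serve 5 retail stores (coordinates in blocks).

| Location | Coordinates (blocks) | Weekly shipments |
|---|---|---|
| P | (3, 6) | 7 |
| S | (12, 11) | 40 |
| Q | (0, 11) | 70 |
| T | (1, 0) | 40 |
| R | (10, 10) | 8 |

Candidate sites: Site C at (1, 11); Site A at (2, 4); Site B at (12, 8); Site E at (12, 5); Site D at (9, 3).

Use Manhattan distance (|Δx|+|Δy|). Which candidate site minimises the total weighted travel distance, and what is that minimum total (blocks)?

Total weighted distance at each candidate:
  Site C (1, 11): total = 1079
  Site A (2, 4): total = 1643
  Site B (12, 8): total = 2039
  Site E (12, 5): total = 2266
  Site D (9, 3): total = 2197
Minimum is at Site C with total 1079 blocks.

Site C, total 1079 blocks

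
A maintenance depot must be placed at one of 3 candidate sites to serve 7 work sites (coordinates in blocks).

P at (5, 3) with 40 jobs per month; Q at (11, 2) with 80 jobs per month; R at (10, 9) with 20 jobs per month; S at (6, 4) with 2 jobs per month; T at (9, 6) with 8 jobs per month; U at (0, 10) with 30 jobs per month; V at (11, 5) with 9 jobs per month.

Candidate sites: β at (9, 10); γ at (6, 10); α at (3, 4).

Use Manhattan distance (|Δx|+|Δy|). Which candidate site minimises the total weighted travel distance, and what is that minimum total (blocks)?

α, total 1581 blocks

Total weighted distance at each candidate:
  β (9, 10): total = 1663
  γ (6, 10): total = 1798
  α (3, 4): total = 1581
Minimum is at α with total 1581 blocks.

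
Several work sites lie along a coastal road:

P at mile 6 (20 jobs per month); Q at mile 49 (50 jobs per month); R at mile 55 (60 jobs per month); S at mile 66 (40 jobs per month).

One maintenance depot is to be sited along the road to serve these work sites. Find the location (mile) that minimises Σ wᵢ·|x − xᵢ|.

x = 55

For a sum of weighted absolute distances on a line, the optimum is the weighted median (not the mean). Total weight W = 170; half-weight = 85.
Sort by position and accumulate weight:
  mile 6 (P, w=20) → cum 20
  mile 49 (Q, w=50) → cum 70
  mile 55 (R, w=60) → cum 130  ≥ 85 → median here
  mile 66 (S, w=40) → cum 170
Optimal location: mile 55.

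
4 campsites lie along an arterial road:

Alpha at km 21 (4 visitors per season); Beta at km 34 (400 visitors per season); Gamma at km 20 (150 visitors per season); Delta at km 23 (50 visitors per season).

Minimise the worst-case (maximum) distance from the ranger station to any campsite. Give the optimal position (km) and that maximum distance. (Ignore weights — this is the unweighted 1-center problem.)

location 27, max distance 7

The 1-center on a line is the midpoint of the two extreme points: leftmost at 20, rightmost at 34.
Optimal location = (20 + 34)/2 = 27; maximum distance = (34 − 20)/2 = 7.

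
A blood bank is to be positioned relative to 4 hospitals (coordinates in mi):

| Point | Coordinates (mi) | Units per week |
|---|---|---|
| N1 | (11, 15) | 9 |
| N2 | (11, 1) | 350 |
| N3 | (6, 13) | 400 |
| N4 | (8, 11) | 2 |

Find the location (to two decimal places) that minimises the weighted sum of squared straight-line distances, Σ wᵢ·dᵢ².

(8.36, 7.50)

The minimiser of Σwᵢ‖p−pᵢ‖² is the weighted centroid p* = (Σwᵢpᵢ)/(Σwᵢ).
Σwᵢ = 761.
Σwᵢxᵢ = 9·11 + 350·11 + 400·6 + 2·8 = 6365.
Σwᵢyᵢ = 9·15 + 350·1 + 400·13 + 2·11 = 5707.
x* = 6365/761 = 8.36, y* = 5707/761 = 7.50.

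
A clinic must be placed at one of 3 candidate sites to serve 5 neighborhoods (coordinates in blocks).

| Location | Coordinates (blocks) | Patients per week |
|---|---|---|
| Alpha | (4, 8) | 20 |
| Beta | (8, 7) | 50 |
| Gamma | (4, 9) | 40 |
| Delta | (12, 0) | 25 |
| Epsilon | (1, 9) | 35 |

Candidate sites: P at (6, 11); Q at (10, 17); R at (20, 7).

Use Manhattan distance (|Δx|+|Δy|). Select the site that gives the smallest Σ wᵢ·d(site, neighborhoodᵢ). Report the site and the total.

P, total 1230 blocks

Total weighted distance at each candidate:
  P (6, 11): total = 1230
  Q (10, 17): total = 2530
  R (20, 7): total = 2770
Minimum is at P with total 1230 blocks.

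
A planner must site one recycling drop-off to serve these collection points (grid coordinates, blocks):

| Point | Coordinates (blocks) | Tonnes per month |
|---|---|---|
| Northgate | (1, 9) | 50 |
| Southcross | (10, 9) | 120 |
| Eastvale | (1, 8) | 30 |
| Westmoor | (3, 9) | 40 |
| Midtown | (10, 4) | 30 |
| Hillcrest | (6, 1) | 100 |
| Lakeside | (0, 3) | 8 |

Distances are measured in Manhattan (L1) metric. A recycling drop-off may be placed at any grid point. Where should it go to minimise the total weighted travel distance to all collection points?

Manhattan distance separates: Σwᵢ(|x−xᵢ|+|y−yᵢ|) = Σwᵢ|x−xᵢ| + Σwᵢ|y−yᵢ|, so x and y are optimised independently as 1-D weighted medians.
Total weight W = 378; half = 189.
x-coordinate, sorted with cumulative weight:
  x=0 (Lakeside, w=8) cum 8
  x=1 (Northgate, w=50) cum 58
  x=1 (Eastvale, w=30) cum 88
  x=3 (Westmoor, w=40) cum 128
  x=6 (Hillcrest, w=100) cum 228  ← median
  x=10 (Southcross, w=120) cum 348
  x=10 (Midtown, w=30) cum 378
⇒ x* = 6
y-coordinate, sorted with cumulative weight:
  y=1 (Hillcrest, w=100) cum 100
  y=3 (Lakeside, w=8) cum 108
  y=4 (Midtown, w=30) cum 138
  y=8 (Eastvale, w=30) cum 168
  y=9 (Northgate, w=50) cum 218  ← median
  y=9 (Southcross, w=120) cum 338
  y=9 (Westmoor, w=40) cum 378
⇒ y* = 9

(6, 9)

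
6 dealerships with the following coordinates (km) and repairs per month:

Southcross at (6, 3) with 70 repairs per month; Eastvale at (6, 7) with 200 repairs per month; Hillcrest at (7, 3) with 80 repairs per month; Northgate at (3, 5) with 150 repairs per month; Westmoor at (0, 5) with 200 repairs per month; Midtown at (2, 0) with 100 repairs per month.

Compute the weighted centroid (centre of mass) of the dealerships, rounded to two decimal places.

(3.54, 4.50)

The minimiser of Σwᵢ‖p−pᵢ‖² is the weighted centroid p* = (Σwᵢpᵢ)/(Σwᵢ).
Σwᵢ = 800.
Σwᵢxᵢ = 70·6 + 200·6 + 80·7 + 150·3 + 200·0 + 100·2 = 2830.
Σwᵢyᵢ = 70·3 + 200·7 + 80·3 + 150·5 + 200·5 + 100·0 = 3600.
x* = 2830/800 = 3.54, y* = 3600/800 = 4.50.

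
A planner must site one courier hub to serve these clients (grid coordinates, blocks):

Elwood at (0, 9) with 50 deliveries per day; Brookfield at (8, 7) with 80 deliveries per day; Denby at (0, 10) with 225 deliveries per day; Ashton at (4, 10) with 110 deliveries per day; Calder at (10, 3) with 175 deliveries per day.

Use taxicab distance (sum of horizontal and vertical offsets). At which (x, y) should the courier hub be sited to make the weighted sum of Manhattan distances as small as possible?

Manhattan distance separates: Σwᵢ(|x−xᵢ|+|y−yᵢ|) = Σwᵢ|x−xᵢ| + Σwᵢ|y−yᵢ|, so x and y are optimised independently as 1-D weighted medians.
Total weight W = 640; half = 320.
x-coordinate, sorted with cumulative weight:
  x=0 (Elwood, w=50) cum 50
  x=0 (Denby, w=225) cum 275
  x=4 (Ashton, w=110) cum 385  ← median
  x=8 (Brookfield, w=80) cum 465
  x=10 (Calder, w=175) cum 640
⇒ x* = 4
y-coordinate, sorted with cumulative weight:
  y=3 (Calder, w=175) cum 175
  y=7 (Brookfield, w=80) cum 255
  y=9 (Elwood, w=50) cum 305
  y=10 (Denby, w=225) cum 530  ← median
  y=10 (Ashton, w=110) cum 640
⇒ y* = 10

(4, 10)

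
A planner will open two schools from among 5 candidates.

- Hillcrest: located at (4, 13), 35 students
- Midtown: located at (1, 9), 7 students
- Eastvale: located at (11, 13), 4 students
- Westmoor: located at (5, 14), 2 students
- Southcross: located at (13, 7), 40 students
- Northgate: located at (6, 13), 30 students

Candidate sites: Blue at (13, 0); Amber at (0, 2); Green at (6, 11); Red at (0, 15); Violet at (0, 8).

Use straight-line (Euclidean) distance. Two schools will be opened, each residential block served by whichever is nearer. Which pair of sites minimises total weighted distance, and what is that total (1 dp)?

{Blue, Green}, total 504.6

Evaluate every pair (each demand assigned to the nearer of the two):
  {Blue, Green}: total = 504.6
  {Green, Violet}: total = 519.2
  {Amber, Green}: total = 547.0
  {Green, Red}: total = 547.0
  {Blue, Red}: total = 723.8
  {Blue, Violet}: total = 812.3
  {Red, Violet}: total = 932.6
  {Amber, Red}: total = 1000.9
  {Amber, Violet}: total = 1053.8
  {Blue, Amber}: total = 1193.7
Best pair: {Blue, Green} with total 504.6.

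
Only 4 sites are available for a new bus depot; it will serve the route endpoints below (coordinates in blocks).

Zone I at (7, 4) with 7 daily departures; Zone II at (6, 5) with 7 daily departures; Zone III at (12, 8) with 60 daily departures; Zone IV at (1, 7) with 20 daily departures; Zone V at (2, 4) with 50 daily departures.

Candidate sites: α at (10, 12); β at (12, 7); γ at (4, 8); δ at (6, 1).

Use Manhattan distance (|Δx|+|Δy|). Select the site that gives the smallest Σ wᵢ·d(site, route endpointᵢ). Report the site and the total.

Total weighted distance at each candidate:
  α (10, 12): total = 1594
  β (12, 7): total = 1042
  γ (4, 8): total = 944
  δ (6, 1): total = 1406
Minimum is at γ with total 944 blocks.

γ, total 944 blocks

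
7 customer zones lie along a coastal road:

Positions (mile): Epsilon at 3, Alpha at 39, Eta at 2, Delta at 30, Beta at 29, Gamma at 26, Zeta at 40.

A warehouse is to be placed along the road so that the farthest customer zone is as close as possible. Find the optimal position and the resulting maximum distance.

location 21, max distance 19

The 1-center on a line is the midpoint of the two extreme points: leftmost at 2, rightmost at 40.
Optimal location = (2 + 40)/2 = 21; maximum distance = (40 − 2)/2 = 19.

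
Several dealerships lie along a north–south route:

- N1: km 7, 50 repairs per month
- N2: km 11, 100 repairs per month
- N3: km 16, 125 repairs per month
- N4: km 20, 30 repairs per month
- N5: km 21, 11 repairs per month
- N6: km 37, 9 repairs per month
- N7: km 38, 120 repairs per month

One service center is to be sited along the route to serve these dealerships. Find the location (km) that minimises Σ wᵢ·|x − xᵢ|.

x = 16

For a sum of weighted absolute distances on a line, the optimum is the weighted median (not the mean). Total weight W = 445; half-weight = 222.5.
Sort by position and accumulate weight:
  km 7 (N1, w=50) → cum 50
  km 11 (N2, w=100) → cum 150
  km 16 (N3, w=125) → cum 275  ≥ 222.5 → median here
  km 20 (N4, w=30) → cum 305
  km 21 (N5, w=11) → cum 316
  km 37 (N6, w=9) → cum 325
  km 38 (N7, w=120) → cum 445
Optimal location: km 16.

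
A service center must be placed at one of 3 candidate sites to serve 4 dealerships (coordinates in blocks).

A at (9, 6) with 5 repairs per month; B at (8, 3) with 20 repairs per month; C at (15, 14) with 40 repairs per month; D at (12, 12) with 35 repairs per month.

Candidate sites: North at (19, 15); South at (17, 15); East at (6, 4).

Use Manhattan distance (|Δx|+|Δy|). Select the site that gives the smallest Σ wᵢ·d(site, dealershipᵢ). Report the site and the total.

Total weighted distance at each candidate:
  North (19, 15): total = 1105
  South (17, 15): total = 905
  East (6, 4): total = 1335
Minimum is at South with total 905 blocks.

South, total 905 blocks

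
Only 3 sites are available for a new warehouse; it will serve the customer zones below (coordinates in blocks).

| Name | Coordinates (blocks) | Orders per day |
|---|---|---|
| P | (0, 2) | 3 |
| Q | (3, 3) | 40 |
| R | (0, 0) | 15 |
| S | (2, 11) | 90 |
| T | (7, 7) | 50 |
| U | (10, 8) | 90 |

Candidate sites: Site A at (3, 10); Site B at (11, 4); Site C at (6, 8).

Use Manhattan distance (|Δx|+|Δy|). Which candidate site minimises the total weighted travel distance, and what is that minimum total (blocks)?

Site C, total 1656 blocks

Total weighted distance at each candidate:
  Site A (3, 10): total = 1848
  Site B (11, 4): total = 2864
  Site C (6, 8): total = 1656
Minimum is at Site C with total 1656 blocks.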